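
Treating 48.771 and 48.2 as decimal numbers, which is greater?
48.771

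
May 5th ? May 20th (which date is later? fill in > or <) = <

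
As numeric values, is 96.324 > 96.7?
False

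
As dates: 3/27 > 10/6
False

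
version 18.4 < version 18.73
True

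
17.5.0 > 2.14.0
True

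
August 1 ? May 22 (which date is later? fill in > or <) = >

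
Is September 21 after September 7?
Yes. Day 21 comes after day 7 in September — this is a date comparison, not a decimal one (the decimal 9.21 would be smaller than 9.7).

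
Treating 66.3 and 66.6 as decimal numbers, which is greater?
66.6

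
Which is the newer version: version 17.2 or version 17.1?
version 17.2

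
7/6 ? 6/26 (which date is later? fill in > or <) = >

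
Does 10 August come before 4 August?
No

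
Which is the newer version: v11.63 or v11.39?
v11.63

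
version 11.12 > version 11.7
True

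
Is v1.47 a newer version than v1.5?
Yes. Version numbers are compared segment by segment as integers, not as decimals: minor version 47 > 5, so v1.47 > v1.5 (even though the decimal 1.47 < 1.5).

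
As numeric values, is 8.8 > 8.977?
False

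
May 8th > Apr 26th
True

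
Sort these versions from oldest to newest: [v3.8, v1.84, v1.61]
[v1.61, v1.84, v3.8]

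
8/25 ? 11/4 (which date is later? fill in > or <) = <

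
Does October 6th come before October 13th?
Yes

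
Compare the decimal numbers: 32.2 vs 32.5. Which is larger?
32.5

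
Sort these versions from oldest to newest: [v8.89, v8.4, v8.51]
[v8.4, v8.51, v8.89]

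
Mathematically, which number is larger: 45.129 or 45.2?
45.2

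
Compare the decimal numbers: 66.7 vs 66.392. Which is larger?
66.7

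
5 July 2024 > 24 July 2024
False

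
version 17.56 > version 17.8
True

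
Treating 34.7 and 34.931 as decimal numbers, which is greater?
34.931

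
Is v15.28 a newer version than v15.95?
No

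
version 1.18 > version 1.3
True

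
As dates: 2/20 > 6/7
False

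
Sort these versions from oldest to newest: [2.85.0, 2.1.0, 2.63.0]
[2.1.0, 2.63.0, 2.85.0]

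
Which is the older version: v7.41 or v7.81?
v7.41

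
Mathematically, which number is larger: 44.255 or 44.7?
44.7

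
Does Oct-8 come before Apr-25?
No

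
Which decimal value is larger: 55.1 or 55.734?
55.734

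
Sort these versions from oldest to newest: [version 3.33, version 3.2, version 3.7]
[version 3.2, version 3.7, version 3.33]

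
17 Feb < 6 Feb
False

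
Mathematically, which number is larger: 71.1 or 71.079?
71.1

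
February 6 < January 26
False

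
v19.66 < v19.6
False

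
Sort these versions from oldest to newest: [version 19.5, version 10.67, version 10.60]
[version 10.60, version 10.67, version 19.5]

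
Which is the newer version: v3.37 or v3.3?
v3.37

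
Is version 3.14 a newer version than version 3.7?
Yes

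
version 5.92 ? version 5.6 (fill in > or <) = >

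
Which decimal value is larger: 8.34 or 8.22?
8.34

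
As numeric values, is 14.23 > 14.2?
True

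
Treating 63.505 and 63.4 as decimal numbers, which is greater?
63.505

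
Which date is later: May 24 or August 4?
August 4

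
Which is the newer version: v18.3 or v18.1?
v18.3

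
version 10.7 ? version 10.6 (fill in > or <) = >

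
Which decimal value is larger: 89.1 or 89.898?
89.898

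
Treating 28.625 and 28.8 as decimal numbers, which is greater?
28.8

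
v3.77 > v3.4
True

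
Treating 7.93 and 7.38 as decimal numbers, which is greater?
7.93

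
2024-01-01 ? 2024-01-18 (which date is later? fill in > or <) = <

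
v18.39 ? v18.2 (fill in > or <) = >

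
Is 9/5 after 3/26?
Yes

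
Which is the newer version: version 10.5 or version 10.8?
version 10.8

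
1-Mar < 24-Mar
True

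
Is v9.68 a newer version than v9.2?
Yes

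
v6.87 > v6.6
True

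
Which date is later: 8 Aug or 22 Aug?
22 Aug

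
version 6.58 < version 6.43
False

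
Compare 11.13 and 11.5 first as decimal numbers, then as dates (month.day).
As decimals: 11.13 < 11.5. As dates: 11/13 is later than 11/5 (day 13 > day 5).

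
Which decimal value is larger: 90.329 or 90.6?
90.6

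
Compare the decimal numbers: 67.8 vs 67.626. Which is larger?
67.8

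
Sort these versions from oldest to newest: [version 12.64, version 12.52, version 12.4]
[version 12.4, version 12.52, version 12.64]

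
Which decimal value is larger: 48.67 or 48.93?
48.93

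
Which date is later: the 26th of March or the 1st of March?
the 26th of March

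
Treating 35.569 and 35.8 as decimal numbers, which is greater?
35.8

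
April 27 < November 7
True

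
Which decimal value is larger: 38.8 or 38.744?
38.8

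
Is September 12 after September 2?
Yes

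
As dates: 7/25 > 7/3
True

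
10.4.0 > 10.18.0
False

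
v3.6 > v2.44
True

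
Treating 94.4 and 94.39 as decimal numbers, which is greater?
94.4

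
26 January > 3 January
True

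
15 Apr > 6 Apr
True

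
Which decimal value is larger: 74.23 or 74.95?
74.95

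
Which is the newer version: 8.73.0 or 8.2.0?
8.73.0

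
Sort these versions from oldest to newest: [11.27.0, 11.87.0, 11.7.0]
[11.7.0, 11.27.0, 11.87.0]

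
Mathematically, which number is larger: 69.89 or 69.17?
69.89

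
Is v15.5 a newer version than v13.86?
Yes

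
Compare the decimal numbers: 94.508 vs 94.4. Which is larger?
94.508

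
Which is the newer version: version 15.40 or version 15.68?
version 15.68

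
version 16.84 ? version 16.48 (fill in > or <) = >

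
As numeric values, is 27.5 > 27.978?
False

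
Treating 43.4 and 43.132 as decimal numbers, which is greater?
43.4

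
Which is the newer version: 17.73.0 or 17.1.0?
17.73.0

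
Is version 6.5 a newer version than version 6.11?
No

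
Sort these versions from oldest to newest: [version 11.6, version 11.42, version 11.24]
[version 11.6, version 11.24, version 11.42]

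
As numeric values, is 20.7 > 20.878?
False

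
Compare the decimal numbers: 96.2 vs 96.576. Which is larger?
96.576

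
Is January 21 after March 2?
No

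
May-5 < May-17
True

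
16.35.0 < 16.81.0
True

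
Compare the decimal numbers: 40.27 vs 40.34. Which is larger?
40.34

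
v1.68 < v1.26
False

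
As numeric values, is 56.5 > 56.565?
False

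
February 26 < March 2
True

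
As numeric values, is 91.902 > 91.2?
True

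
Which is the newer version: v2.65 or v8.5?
v8.5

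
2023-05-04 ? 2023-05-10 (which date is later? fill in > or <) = <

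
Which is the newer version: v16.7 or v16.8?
v16.8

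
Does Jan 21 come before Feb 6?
Yes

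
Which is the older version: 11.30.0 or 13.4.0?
11.30.0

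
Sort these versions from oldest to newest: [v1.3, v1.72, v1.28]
[v1.3, v1.28, v1.72]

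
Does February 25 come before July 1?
Yes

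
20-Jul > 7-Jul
True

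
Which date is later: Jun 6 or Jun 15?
Jun 15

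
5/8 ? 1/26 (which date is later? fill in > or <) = >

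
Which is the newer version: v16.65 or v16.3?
v16.65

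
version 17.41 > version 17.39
True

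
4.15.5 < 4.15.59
True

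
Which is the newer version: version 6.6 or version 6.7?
version 6.7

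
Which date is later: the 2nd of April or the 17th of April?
the 17th of April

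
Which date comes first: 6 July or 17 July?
6 July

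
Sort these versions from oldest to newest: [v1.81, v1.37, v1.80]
[v1.37, v1.80, v1.81]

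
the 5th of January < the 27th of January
True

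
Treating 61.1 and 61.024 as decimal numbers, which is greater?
61.1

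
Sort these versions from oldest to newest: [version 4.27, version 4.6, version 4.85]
[version 4.6, version 4.27, version 4.85]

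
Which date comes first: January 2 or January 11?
January 2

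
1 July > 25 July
False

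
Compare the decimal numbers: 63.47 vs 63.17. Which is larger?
63.47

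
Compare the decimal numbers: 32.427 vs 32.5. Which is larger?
32.5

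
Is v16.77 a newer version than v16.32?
Yes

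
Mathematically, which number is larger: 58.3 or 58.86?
58.86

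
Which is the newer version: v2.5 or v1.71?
v2.5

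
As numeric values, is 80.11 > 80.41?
False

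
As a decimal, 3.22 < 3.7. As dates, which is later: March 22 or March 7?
March 22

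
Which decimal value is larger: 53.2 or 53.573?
53.573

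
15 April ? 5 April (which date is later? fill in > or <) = >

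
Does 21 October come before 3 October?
No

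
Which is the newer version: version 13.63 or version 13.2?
version 13.63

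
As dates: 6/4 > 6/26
False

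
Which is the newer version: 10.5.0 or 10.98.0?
10.98.0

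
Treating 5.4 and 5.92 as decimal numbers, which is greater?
5.92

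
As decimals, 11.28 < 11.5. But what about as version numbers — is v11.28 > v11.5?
True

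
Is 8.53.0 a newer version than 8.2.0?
Yes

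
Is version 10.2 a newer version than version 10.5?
No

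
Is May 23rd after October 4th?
No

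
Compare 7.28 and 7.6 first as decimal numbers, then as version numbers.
As decimals: 7.28 < 7.6. As versions: v7.28 > v7.6 (minor version 28 > 6).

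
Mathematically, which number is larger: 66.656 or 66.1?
66.656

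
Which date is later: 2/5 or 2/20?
2/20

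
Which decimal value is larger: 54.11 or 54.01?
54.11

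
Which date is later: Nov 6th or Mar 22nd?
Nov 6th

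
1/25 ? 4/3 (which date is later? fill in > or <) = <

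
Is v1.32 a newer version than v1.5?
Yes. Version numbers are compared segment by segment as integers, not as decimals: minor version 32 > 5, so v1.32 > v1.5 (even though the decimal 1.32 < 1.5).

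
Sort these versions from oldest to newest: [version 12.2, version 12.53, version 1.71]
[version 1.71, version 12.2, version 12.53]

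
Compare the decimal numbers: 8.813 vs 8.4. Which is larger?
8.813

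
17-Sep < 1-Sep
False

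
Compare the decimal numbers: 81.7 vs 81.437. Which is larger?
81.7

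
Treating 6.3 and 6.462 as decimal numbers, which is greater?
6.462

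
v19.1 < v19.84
True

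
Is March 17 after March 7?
Yes. Day 17 comes after day 7 in March — this is a date comparison, not a decimal one (the decimal 3.17 would be smaller than 3.7).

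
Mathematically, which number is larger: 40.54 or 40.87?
40.87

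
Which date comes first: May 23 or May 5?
May 5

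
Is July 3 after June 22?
Yes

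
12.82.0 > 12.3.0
True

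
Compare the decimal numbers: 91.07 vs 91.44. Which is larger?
91.44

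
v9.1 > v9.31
False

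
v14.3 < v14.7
True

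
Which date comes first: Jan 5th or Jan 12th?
Jan 5th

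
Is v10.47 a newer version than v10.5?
Yes. Version numbers are compared segment by segment as integers, not as decimals: minor version 47 > 5, so v10.47 > v10.5 (even though the decimal 10.47 < 10.5).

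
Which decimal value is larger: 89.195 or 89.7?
89.7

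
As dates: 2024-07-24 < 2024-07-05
False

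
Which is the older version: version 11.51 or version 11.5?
version 11.5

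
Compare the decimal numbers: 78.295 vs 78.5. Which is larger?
78.5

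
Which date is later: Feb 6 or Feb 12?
Feb 12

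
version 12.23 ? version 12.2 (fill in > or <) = >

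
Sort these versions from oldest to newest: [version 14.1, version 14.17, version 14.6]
[version 14.1, version 14.6, version 14.17]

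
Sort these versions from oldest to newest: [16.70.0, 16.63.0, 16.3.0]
[16.3.0, 16.63.0, 16.70.0]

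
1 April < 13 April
True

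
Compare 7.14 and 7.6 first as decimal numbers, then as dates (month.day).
As decimals: 7.14 < 7.6. As dates: 7/14 is later than 7/6 (day 14 > day 6).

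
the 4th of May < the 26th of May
True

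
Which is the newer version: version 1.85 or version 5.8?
version 5.8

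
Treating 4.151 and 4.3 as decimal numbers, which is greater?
4.3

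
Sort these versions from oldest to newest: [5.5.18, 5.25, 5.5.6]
[5.5.6, 5.5.18, 5.25]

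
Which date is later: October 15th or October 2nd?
October 15th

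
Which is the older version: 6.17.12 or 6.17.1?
6.17.1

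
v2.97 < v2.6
False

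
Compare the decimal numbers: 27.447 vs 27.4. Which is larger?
27.447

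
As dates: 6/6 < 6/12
True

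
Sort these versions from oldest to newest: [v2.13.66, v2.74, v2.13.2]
[v2.13.2, v2.13.66, v2.74]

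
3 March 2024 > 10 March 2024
False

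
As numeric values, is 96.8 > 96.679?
True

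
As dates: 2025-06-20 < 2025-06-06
False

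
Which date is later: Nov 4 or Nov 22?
Nov 22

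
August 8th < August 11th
True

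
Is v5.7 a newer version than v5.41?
No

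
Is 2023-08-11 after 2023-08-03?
Yes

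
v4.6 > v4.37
False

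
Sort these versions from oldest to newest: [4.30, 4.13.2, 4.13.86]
[4.13.2, 4.13.86, 4.30]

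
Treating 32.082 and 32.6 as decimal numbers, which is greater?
32.6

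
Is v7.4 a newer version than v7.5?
No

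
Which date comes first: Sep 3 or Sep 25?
Sep 3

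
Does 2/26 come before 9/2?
Yes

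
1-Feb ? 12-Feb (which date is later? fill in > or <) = <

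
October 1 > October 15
False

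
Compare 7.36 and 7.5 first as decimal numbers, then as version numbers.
As decimals: 7.36 < 7.5. As versions: v7.36 > v7.5 (minor version 36 > 5).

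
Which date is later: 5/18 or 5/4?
5/18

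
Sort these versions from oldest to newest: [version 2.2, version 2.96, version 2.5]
[version 2.2, version 2.5, version 2.96]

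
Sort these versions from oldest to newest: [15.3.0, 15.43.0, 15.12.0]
[15.3.0, 15.12.0, 15.43.0]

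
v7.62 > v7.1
True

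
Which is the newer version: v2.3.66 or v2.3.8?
v2.3.66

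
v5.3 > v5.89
False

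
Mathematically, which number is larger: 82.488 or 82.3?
82.488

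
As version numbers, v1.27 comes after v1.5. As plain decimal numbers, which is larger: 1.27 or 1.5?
1.5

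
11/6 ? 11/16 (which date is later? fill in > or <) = <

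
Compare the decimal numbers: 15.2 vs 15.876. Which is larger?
15.876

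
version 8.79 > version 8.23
True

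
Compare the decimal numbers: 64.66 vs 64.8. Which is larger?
64.8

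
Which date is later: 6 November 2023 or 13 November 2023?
13 November 2023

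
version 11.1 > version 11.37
False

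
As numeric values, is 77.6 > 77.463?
True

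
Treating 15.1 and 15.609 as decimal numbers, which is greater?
15.609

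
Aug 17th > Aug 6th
True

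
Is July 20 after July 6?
Yes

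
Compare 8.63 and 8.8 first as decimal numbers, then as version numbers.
As decimals: 8.63 < 8.8. As versions: v8.63 > v8.8 (minor version 63 > 8).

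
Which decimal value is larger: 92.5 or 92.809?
92.809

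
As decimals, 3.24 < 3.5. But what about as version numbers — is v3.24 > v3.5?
True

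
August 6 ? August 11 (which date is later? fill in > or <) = <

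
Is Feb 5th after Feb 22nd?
No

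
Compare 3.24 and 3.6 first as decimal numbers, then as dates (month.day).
As decimals: 3.24 < 3.6. As dates: 3/24 is later than 3/6 (day 24 > day 6).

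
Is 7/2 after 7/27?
No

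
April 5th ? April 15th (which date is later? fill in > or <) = <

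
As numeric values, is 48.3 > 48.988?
False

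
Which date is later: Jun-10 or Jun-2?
Jun-10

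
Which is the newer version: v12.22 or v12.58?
v12.58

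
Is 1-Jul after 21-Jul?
No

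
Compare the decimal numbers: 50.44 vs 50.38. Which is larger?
50.44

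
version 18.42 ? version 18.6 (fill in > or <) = >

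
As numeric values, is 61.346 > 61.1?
True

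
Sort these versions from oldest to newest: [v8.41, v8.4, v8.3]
[v8.3, v8.4, v8.41]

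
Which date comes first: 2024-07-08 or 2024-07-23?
2024-07-08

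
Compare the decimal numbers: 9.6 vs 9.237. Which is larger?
9.6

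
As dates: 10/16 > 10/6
True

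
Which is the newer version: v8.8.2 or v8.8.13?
v8.8.13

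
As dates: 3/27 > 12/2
False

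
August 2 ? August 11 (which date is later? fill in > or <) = <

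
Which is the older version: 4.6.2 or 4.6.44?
4.6.2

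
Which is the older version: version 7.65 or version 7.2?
version 7.2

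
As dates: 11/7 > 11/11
False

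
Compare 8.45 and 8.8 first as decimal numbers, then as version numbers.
As decimals: 8.45 < 8.8. As versions: v8.45 > v8.8 (minor version 45 > 8).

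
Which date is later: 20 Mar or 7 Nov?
7 Nov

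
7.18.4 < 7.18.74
True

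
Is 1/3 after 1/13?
No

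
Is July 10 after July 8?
Yes. Day 10 comes after day 8 in July — this is a date comparison, not a decimal one (the decimal 7.10 would be smaller than 7.8).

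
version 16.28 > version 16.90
False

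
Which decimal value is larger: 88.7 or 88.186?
88.7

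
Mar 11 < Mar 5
False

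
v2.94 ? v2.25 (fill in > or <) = >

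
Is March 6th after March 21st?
No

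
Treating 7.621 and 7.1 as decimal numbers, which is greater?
7.621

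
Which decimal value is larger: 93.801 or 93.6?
93.801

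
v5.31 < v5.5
False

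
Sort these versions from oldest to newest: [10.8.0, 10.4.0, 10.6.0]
[10.4.0, 10.6.0, 10.8.0]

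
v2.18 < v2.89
True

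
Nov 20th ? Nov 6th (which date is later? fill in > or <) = >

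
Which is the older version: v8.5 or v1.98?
v1.98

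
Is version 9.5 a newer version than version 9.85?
No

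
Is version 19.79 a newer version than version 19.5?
Yes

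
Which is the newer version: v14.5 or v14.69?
v14.69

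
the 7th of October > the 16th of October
False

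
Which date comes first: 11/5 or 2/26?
2/26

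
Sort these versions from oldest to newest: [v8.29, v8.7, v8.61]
[v8.7, v8.29, v8.61]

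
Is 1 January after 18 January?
No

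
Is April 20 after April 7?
Yes. Day 20 comes after day 7 in April — this is a date comparison, not a decimal one (the decimal 4.20 would be smaller than 4.7).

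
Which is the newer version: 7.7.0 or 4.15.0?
7.7.0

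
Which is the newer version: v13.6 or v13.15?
v13.15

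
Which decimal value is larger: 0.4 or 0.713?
0.713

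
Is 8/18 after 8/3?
Yes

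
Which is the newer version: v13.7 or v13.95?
v13.95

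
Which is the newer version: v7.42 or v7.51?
v7.51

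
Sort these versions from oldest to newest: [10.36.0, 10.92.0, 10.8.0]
[10.8.0, 10.36.0, 10.92.0]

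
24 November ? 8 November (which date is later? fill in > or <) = >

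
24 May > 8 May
True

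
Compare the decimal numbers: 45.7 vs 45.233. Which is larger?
45.7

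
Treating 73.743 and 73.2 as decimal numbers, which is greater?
73.743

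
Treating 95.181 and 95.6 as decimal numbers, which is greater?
95.6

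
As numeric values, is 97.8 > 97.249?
True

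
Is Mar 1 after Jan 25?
Yes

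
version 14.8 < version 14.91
True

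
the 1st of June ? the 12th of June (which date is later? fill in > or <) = <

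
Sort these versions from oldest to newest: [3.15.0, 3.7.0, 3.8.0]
[3.7.0, 3.8.0, 3.15.0]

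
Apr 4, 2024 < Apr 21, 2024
True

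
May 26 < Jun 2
True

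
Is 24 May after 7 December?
No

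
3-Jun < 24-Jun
True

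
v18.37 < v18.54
True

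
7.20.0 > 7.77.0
False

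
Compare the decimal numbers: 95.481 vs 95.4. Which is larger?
95.481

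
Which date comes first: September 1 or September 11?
September 1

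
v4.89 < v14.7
True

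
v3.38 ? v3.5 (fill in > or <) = >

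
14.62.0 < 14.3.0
False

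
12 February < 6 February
False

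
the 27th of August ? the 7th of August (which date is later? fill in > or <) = >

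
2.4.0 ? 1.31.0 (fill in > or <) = >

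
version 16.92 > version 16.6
True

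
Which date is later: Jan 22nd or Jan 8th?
Jan 22nd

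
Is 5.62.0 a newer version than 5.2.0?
Yes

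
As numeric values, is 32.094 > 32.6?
False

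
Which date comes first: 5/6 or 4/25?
4/25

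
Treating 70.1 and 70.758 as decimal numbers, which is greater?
70.758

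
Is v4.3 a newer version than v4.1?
Yes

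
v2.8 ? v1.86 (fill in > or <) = >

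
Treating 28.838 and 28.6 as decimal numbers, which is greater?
28.838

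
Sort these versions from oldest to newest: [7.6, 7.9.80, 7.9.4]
[7.6, 7.9.4, 7.9.80]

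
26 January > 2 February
False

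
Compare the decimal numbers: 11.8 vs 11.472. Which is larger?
11.8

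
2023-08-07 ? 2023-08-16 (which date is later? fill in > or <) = <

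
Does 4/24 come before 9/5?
Yes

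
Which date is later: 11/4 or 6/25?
11/4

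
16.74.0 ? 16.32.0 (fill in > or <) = >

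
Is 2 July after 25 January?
Yes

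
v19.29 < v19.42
True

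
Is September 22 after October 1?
No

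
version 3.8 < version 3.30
True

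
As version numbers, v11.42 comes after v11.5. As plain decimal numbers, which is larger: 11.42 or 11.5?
11.5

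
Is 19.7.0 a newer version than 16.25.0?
Yes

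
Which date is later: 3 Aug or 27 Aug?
27 Aug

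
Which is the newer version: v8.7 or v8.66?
v8.66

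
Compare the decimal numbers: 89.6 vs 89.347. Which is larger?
89.6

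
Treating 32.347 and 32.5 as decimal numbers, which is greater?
32.5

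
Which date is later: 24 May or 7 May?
24 May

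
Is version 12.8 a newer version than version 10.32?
Yes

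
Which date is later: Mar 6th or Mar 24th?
Mar 24th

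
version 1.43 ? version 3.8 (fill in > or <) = <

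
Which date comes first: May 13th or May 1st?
May 1st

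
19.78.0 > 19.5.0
True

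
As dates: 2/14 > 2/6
True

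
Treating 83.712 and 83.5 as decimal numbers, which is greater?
83.712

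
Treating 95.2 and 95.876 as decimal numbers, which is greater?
95.876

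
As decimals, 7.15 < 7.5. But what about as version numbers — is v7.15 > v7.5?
True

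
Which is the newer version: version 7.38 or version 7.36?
version 7.38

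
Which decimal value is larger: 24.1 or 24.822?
24.822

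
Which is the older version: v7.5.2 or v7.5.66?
v7.5.2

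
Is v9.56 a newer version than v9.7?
Yes. Version numbers are compared segment by segment as integers, not as decimals: minor version 56 > 7, so v9.56 > v9.7 (even though the decimal 9.56 < 9.7).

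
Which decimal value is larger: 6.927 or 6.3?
6.927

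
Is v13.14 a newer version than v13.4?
Yes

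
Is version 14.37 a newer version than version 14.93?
No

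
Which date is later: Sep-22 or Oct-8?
Oct-8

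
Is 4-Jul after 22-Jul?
No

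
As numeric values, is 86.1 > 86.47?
False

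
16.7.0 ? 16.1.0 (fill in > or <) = >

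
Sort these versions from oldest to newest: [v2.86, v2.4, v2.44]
[v2.4, v2.44, v2.86]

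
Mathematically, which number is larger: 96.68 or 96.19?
96.68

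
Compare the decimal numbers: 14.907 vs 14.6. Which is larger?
14.907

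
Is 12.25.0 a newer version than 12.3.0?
Yes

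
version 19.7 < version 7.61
False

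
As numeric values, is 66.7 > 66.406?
True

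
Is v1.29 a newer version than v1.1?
Yes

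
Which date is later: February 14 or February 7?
February 14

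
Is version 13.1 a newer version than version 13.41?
No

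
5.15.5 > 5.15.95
False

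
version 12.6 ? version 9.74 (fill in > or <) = >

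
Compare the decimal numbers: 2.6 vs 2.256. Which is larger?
2.6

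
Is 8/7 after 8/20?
No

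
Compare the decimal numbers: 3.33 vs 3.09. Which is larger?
3.33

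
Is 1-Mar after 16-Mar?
No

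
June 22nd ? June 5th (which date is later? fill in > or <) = >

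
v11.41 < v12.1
True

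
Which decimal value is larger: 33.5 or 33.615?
33.615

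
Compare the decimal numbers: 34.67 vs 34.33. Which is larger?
34.67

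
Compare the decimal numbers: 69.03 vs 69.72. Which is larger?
69.72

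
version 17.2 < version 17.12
True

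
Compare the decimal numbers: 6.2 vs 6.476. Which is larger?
6.476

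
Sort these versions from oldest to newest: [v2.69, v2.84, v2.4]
[v2.4, v2.69, v2.84]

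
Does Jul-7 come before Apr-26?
No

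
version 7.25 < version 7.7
False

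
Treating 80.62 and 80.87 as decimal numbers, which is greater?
80.87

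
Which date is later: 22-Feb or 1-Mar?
1-Mar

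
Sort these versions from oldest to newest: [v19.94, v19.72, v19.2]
[v19.2, v19.72, v19.94]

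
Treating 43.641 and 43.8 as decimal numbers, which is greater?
43.8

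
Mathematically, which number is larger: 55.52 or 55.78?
55.78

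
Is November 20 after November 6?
Yes. Day 20 comes after day 6 in November — this is a date comparison, not a decimal one (the decimal 11.20 would be smaller than 11.6).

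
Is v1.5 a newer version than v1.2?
Yes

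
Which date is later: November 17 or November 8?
November 17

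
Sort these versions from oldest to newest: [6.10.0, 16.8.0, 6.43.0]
[6.10.0, 6.43.0, 16.8.0]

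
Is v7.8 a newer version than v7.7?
Yes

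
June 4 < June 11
True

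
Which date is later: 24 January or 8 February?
8 February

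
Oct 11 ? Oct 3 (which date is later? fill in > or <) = >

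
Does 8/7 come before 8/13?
Yes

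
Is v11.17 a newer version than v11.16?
Yes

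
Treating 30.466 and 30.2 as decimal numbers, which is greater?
30.466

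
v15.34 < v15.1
False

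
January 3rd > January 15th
False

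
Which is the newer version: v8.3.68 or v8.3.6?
v8.3.68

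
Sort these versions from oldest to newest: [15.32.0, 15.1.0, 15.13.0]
[15.1.0, 15.13.0, 15.32.0]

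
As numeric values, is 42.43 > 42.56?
False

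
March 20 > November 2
False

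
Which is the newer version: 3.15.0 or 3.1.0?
3.15.0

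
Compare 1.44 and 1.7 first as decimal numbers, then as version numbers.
As decimals: 1.44 < 1.7. As versions: v1.44 > v1.7 (minor version 44 > 7).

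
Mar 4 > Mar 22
False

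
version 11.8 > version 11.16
False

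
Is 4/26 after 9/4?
No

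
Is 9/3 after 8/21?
Yes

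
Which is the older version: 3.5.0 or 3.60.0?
3.5.0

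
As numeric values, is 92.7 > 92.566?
True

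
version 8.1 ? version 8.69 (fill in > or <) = <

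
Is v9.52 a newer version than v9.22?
Yes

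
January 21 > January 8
True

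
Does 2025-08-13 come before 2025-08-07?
No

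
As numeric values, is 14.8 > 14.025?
True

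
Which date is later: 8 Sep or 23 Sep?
23 Sep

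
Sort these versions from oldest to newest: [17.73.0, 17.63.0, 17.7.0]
[17.7.0, 17.63.0, 17.73.0]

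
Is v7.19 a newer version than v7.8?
Yes. Version numbers are compared segment by segment as integers, not as decimals: minor version 19 > 8, so v7.19 > v7.8 (even though the decimal 7.19 < 7.8).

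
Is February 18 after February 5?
Yes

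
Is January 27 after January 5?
Yes. Day 27 comes after day 5 in January — this is a date comparison, not a decimal one (the decimal 1.27 would be smaller than 1.5).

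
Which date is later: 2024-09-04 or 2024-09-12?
2024-09-12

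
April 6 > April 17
False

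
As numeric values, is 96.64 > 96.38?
True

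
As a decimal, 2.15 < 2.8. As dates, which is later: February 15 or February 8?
February 15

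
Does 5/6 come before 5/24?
Yes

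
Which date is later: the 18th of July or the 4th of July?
the 18th of July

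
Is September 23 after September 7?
Yes. Day 23 comes after day 7 in September — this is a date comparison, not a decimal one (the decimal 9.23 would be smaller than 9.7).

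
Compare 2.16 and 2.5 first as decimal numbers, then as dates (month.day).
As decimals: 2.16 < 2.5. As dates: 2/16 is later than 2/5 (day 16 > day 5).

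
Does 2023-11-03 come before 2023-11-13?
Yes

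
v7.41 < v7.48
True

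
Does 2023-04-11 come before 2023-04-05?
No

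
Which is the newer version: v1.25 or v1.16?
v1.25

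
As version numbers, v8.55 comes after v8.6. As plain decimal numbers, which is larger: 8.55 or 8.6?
8.6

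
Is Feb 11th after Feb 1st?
Yes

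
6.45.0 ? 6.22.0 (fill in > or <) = >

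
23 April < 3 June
True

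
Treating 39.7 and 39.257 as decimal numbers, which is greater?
39.7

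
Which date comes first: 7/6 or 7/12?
7/6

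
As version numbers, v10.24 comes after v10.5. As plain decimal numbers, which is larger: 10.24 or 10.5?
10.5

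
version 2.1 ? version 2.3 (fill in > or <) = <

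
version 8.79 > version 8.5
True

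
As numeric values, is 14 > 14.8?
False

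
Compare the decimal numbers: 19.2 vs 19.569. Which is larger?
19.569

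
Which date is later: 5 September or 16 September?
16 September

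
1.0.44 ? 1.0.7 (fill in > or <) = >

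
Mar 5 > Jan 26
True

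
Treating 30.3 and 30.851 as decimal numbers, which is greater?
30.851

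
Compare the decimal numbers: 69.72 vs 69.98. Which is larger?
69.98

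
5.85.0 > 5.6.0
True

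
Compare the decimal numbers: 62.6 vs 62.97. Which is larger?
62.97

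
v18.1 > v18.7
False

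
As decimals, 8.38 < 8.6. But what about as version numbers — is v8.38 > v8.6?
True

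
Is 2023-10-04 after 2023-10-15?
No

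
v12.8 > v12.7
True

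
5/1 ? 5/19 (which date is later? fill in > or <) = <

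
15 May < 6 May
False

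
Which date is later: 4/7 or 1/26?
4/7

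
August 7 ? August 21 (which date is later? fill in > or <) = <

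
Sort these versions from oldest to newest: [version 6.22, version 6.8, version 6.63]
[version 6.8, version 6.22, version 6.63]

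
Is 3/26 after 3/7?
Yes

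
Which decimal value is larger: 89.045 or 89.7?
89.7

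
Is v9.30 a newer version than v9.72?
No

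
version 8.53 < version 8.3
False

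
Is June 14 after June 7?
Yes. Day 14 comes after day 7 in June — this is a date comparison, not a decimal one (the decimal 6.14 would be smaller than 6.7).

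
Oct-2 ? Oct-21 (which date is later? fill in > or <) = <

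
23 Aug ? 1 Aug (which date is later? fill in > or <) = >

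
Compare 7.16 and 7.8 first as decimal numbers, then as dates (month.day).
As decimals: 7.16 < 7.8. As dates: 7/16 is later than 7/8 (day 16 > day 8).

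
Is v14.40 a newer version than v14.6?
Yes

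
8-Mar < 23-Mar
True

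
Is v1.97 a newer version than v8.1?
No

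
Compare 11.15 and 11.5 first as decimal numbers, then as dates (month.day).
As decimals: 11.15 < 11.5. As dates: 11/15 is later than 11/5 (day 15 > day 5).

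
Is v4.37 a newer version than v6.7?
No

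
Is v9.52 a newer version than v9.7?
Yes. Version numbers are compared segment by segment as integers, not as decimals: minor version 52 > 7, so v9.52 > v9.7 (even though the decimal 9.52 < 9.7).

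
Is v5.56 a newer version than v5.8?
Yes. Version numbers are compared segment by segment as integers, not as decimals: minor version 56 > 8, so v5.56 > v5.8 (even though the decimal 5.56 < 5.8).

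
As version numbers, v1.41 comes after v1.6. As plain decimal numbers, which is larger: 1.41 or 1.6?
1.6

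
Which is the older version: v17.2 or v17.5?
v17.2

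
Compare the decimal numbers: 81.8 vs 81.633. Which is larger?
81.8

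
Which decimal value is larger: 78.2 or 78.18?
78.2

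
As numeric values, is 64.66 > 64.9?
False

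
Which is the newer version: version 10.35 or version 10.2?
version 10.35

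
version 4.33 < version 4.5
False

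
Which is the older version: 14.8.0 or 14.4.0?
14.4.0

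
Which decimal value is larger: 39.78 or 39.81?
39.81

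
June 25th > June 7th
True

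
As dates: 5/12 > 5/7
True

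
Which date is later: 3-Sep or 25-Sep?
25-Sep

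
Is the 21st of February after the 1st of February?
Yes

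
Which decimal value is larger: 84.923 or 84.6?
84.923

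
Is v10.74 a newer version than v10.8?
Yes. Version numbers are compared segment by segment as integers, not as decimals: minor version 74 > 8, so v10.74 > v10.8 (even though the decimal 10.74 < 10.8).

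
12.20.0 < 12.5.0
False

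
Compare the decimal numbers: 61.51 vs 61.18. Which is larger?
61.51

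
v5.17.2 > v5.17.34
False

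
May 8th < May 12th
True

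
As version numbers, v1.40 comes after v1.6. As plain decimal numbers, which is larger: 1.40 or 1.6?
1.6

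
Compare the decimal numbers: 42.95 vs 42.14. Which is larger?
42.95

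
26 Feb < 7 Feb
False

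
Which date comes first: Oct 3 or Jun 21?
Jun 21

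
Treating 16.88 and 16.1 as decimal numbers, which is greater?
16.88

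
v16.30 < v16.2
False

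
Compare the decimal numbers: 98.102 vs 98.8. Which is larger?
98.8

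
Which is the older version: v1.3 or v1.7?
v1.3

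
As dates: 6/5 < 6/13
True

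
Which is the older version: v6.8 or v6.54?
v6.8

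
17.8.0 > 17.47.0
False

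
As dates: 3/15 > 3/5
True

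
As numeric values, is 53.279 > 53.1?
True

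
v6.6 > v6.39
False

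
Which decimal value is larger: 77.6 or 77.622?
77.622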